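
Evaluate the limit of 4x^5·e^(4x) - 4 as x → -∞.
The product is a 0·∞ indeterminate form at x → -∞.
Rewrite the product as 4x^5 / e^(-4x) (an ∞/∞ form) and apply L'Hôpital, or use the standard hierarchy e^(4|x|) ≫ |x^5| as x → -∞.
The indeterminate product → 0, so the limit = -4.

Final answer: -4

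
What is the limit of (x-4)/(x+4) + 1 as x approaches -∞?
Evaluate the dominant behaviour as x → -∞; each term tends to a finite value or vanishes.
Limit = 2.

Final answer: 2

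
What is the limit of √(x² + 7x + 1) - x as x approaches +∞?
This is an ∞ − ∞ indeterminate form.
Multiply and divide by the conjugate √(x²+7x + 1) + x; the x² terms cancel, leaving (7x + 1)/(√(x²+7x + 1)+x) → 7/2.
Limit = 7/2.

Final answer: 7/2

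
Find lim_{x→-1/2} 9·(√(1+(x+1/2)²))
Direct substitution at x = -1/2 gives 9.

Final answer: 9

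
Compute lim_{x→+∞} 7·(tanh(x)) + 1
Evaluate the dominant behaviour as x → +∞; each term tends to a finite value or vanishes.
Limit = 8.

Final answer: 8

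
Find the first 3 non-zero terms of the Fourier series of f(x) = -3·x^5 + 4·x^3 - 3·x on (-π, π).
(-774 - 6·π^4 + 128·π^2)·sin(x) + (-19·π^2 + 63/2 + 3·π^4)·sin(2·x) + (-2·π^4 - 182/27 + 64·π^2/9)·sin(3·x)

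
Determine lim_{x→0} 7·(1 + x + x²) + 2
Direct substitution at x = 0 gives 9.

Final answer: 9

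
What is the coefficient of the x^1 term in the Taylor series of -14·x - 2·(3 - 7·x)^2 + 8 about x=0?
Expand to order 1: -14·x - 2·(3 - 7·x)^2 + 8 = 70·x - 10 + O(x^2).
The coefficient of x^1 is 70.

Final answer: 70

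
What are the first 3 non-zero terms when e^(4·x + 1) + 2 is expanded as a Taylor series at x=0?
8·e·x^2 + 4·e·x + 2 + e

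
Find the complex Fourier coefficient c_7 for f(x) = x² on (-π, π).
Compute the real Fourier coefficients first: a_7 = -4/49, b_7 = 0.
Then c_7 = (a_7 − i·b_7)/2 = -2/49.

Final answer: -2/49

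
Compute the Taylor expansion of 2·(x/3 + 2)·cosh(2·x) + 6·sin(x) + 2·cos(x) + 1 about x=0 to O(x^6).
89·x^5/180 + 11·x^4/4 + x^3/3 + 7·x^2 + 20·x/3 + 7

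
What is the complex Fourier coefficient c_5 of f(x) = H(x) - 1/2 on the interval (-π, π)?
Compute the real Fourier coefficients first: a_5 = 0, b_5 = 2/(5·π).
Then c_5 = (a_5 − i·b_5)/2 = -i/(5·π).

Final answer: -i/(5·π)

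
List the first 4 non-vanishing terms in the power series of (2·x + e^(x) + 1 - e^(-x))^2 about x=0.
2·x^3/3 + 16·x^2 + 8·x + 1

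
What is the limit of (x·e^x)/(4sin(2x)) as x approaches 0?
Both numerator and denominator → 0 as x → 0; this is a 0/0 indeterminate form.
Expand each to leading order near x = 0: numerator ~ x, denominator ~ 8·x.
The limit of the ratio is 1/8.

Final answer: 1/8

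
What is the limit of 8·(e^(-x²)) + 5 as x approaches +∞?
Evaluate the dominant behaviour as x → +∞; each term tends to a finite value or vanishes.
Limit = 5.

Final answer: 5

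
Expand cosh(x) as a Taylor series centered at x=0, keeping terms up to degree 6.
x^6/720 + x^4/24 + x^2/2 + 1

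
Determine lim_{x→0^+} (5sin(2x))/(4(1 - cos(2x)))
Both numerator and denominator → 0 as x → 0^+; this is a 0/0 indeterminate form.
Expand each to leading order near x = 0: numerator ~ 10·x, denominator ~ 8·x^2.
The limit of the ratio is ∞.

Final answer: ∞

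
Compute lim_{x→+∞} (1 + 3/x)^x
As x → +∞: this is the defining limit (1 + 3/x)^x → e^3.
Limit = e^(3).

Final answer: e^(3)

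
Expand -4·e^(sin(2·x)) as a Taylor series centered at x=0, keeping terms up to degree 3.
-8·x^2 - 8·x - 4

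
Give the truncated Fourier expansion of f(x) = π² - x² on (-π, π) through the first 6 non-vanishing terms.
4·cos(x) - cos(2·x) + 4·cos(3·x)/9 - cos(4·x)/4 + 4·cos(5·x)/25 + 2·π^2/3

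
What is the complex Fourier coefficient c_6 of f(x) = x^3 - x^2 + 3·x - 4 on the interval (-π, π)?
Compute the real Fourier coefficients first: a_6 = -1/9, b_6 = -π^2/3 - 17/18.
Then c_6 = (a_6 − i·b_6)/2 = -1/18 + 17·i/36 + i·π^2/6.

Final answer: -1/18 + 17·i/36 + i·π^2/6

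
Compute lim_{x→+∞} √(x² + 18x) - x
This is an ∞ − ∞ indeterminate form.
Multiply and divide by the conjugate √(x²+18x) + x; the x² terms cancel, leaving (18x)/(√(x²+18x)+x) → 18/2 = 9.
Limit = 9.

Final answer: 9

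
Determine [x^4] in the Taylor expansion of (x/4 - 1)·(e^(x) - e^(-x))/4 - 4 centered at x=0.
Expand to order 4: (x/4 - 1)·(e^(x) - e^(-x))/4 - 4 = x^4/48 - x^3/12 + x^2/8 - x/2 - 4 + O(x^5).
The coefficient of x^4 is 1/48.

Final answer: 1/48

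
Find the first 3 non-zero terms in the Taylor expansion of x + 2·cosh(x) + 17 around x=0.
x^2 + x + 19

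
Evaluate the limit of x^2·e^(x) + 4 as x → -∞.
The product is a 0·∞ indeterminate form at x → -∞.
Rewrite the product as x^2 / e^(-x) (an ∞/∞ form) and apply L'Hôpital, or use the standard hierarchy e^(|x|) ≫ |x^2| as x → -∞.
The indeterminate product → 0, so the limit = 4.

Final answer: 4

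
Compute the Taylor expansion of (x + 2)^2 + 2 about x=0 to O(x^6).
x^2 + 4·x + 6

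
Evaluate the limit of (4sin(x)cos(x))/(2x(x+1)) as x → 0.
Both numerator and denominator → 0 as x → 0; this is a 0/0 indeterminate form.
Expand each to leading order near x = 0: numerator ~ 4·x, denominator ~ 2·x.
The limit of the ratio is 2.

Final answer: 2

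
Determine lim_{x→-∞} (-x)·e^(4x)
This is a 0·∞ indeterminate form at x → -∞.
Rewrite the product as (-x) / e^(-4x) (an ∞/∞ form) and apply L'Hôpital, or use the standard hierarchy e^(4|x|) ≫ |(-x)| as x → -∞.
The indeterminate product → 0, so the limit = 0.

Final answer: 0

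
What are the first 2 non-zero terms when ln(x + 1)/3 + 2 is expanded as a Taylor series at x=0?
x/3 + 2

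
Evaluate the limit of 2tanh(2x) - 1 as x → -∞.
Evaluate the dominant behaviour as x → -∞; each term tends to a finite value or vanishes.
Limit = -3.

Final answer: -3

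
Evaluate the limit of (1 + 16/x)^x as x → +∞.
As x → +∞: this is the defining limit (1 + 16/x)^x → e^16.
Limit = e^(16).

Final answer: e^(16)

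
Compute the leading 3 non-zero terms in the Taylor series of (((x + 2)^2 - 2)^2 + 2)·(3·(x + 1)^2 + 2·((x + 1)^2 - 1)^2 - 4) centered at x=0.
142·x^2 + 20·x - 6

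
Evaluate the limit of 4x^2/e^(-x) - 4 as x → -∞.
The quotient is an ∞/∞ indeterminate form as x → -∞.
Compare growth rates of the dominant terms (exponentials ≫ polynomials ≫ logarithms), or apply L'Hôpital's rule; the quotient → 0.
Adding the constant: 0 - 4 = -4. Limit = -4.

Final answer: -4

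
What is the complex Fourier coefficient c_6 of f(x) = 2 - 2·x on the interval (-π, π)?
Compute the real Fourier coefficients first: a_6 = 0, b_6 = 2/3.
Then c_6 = (a_6 − i·b_6)/2 = -i/3.

Final answer: -i/3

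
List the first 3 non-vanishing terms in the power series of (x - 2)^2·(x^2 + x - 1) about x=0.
-x^2 + 8·x - 4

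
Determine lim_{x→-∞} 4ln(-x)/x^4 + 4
The quotient is an ∞/∞ indeterminate form as x → -∞.
Compare growth rates of the dominant terms (exponentials ≫ polynomials ≫ logarithms), or apply L'Hôpital's rule; the quotient → 0.
Adding the constant: 0 + 4 = 4. Limit = 4.

Final answer: 4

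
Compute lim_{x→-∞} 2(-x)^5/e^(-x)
This is an ∞/∞ indeterminate form as x → -∞.
Compare growth rates of the dominant terms (exponentials ≫ polynomials ≫ logarithms), or apply L'Hôpital's rule; the quotient → 0.
Limit = 0.

Final answer: 0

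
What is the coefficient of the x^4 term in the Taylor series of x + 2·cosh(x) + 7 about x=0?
Expand to order 4: x + 2·cosh(x) + 7 = x^4/12 + x^2 + x + 9 + O(x^5).
The coefficient of x^4 is 1/12.

Final answer: 1/12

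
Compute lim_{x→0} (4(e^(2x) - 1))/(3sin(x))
Both numerator and denominator → 0 as x → 0; this is a 0/0 indeterminate form.
Expand each to leading order near x = 0: numerator ~ 8·x, denominator ~ 3·x.
The limit of the ratio is 8/3.

Final answer: 8/3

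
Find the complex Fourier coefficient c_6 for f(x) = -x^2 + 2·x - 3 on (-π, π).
Compute the real Fourier coefficients first: a_6 = -1/9, b_6 = -2/3.
Then c_6 = (a_6 − i·b_6)/2 = -1/18 + i/3.

Final answer: -1/18 + i/3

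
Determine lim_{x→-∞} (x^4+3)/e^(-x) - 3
The quotient is an ∞/∞ indeterminate form as x → -∞.
Compare growth rates of the dominant terms (exponentials ≫ polynomials ≫ logarithms), or apply L'Hôpital's rule; the quotient → 0.
Adding the constant: 0 - 3 = -3. Limit = -3.

Final answer: -3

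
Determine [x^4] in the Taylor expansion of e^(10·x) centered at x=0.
Expand to order 4: e^(10·x) = 1250·x^4/3 + 500·x^3/3 + 50·x^2 + 10·x + 1 + O(x^5).
The coefficient of x^4 is 1250/3.

Final answer: 1250/3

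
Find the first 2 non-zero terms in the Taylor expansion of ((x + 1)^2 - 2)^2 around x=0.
1 - 4·x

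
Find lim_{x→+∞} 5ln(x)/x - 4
The quotient is an ∞/∞ indeterminate form as x → +∞.
The polynomial denominator x dominates the logarithmic numerator (any positive power of x ≫ ln(x) as x → ∞), so the quotient → 0.
Adding the constant: 0 - 4 = -4. Limit = -4.

Final answer: -4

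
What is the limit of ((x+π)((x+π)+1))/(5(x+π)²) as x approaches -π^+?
Both numerator and denominator → 0 as x → -π^+; this is a 0/0 indeterminate form.
Expand each to leading order near x = -π: numerator ~ (x + π), denominator ~ 5·(x + π)^2.
The limit of the ratio is ∞.

Final answer: ∞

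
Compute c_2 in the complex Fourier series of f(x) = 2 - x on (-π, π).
Compute the real Fourier coefficients first: a_2 = 0, b_2 = 1.
Then c_2 = (a_2 − i·b_2)/2 = -i/2.

Final answer: -i/2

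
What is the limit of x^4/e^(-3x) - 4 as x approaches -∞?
The quotient is an ∞/∞ indeterminate form as x → -∞.
Compare growth rates of the dominant terms (exponentials ≫ polynomials ≫ logarithms), or apply L'Hôpital's rule; the quotient → 0.
Adding the constant: 0 - 4 = -4. Limit = -4.

Final answer: -4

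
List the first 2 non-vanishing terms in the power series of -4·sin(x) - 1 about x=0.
-4·x - 1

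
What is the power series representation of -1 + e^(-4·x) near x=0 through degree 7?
-1024·x^7/315 + 256·x^6/45 - 128·x^5/15 + 32·x^4/3 - 32·x^3/3 + 8·x^2 - 4·x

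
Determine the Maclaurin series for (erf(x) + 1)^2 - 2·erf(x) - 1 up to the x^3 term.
4·x^2/π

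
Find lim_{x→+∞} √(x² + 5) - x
This is an ∞ − ∞ indeterminate form.
Multiply and divide by the conjugate √(x²+5) + x; the x² terms cancel, leaving 5/(√(x²+5)+x) → 0.
Limit = 0.

Final answer: 0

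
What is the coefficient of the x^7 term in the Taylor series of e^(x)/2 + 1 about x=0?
Expand to order 7: e^(x)/2 + 1 = x^7/10080 + x^6/1440 + x^5/240 + x^4/48 + x^3/12 + x^2/4 + x/2 + 3/2 + O(x^8).
The coefficient of x^7 is 1/10080.

Final answer: 1/10080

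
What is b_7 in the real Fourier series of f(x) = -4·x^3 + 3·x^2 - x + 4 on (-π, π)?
b_7 = (1/π) ∫_{-π}^{π} f(x)·sin(7x) dx.
Evaluate the integral (use parity and integration by parts as needed): b_7 = -8·π^2/7 - 50/343.

Final answer: -8·π^2/7 - 50/343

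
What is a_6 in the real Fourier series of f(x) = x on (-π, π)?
a_6 = (1/π) ∫_{-π}^{π} f(x)·cos(6x) dx.
Evaluate the integral (use parity and integration by parts as needed): a_6 = 0.

Final answer: 0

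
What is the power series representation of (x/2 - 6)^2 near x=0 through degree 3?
x^2/4 - 6·x + 36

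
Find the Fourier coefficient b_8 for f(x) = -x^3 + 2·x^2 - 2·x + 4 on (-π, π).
b_8 = (1/π) ∫_{-π}^{π} f(x)·sin(8x) dx.
Evaluate the integral (use parity and integration by parts as needed): b_8 = 61/128 + π^2/4.

Final answer: 61/128 + π^2/4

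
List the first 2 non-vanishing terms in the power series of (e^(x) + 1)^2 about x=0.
4·x + 4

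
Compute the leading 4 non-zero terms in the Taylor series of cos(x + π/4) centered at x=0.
√(2)·x^3/12 - √(2)·x^2/4 - √(2)·x/2 + √(2)/2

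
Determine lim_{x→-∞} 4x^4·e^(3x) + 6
The product is a 0·∞ indeterminate form at x → -∞.
Rewrite the product as 4x^4 / e^(-3x) (an ∞/∞ form) and apply L'Hôpital, or use the standard hierarchy e^(3|x|) ≫ |x^4| as x → -∞.
The indeterminate product → 0, so the limit = 6.

Final answer: 6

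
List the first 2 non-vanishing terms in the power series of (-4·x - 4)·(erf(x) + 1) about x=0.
x·(-8/√(π) - 4) - 4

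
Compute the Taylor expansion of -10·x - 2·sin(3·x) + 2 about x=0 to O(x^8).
243·x^7/280 - 81·x^5/20 + 9·x^3 - 16·x + 2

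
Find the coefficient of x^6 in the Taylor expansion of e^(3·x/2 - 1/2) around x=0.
Expand to order 6: e^(3·x/2 - 1/2) = 81·x^6·e^(-1/2)/5120 + 81·x^5·e^(-1/2)/1280 + 27·x^4·e^(-1/2)/128 + 9·x^3·e^(-1/2)/16 + 9·x^2·e^(-1/2)/8 + 3·x·e^(-1/2)/2 + e^(-1/2) + O(x^7).
The coefficient of x^6 is 81·e^(-1/2)/5120.

Final answer: 81·e^(-1/2)/5120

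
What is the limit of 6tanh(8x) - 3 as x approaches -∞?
Evaluate the dominant behaviour as x → -∞; each term tends to a finite value or vanishes.
Limit = -9.

Final answer: -9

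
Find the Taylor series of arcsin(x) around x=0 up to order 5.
3·x^5/40 + x^3/6 + x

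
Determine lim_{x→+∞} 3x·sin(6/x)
As x → +∞: let u = 6/x → 0⁺; then 3·x·sin(6/x) = 3·6·sin(u)/u → 3·6·1 = 18.
Limit = 18.

Final answer: 18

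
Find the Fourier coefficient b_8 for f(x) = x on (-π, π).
b_8 = (1/π) ∫_{-π}^{π} f(x)·sin(8x) dx.
Evaluate the integral (use parity and integration by parts as needed): b_8 = -1/4.

Final answer: -1/4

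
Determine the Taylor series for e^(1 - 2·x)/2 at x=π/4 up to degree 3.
e·e^(-π/2)/2 - e·e^(-π/2)·(x - π/4) + e·e^(-π/2)·(x - π/4)^2 - 2·e·e^(-π/2)·(x - π/4)^3/3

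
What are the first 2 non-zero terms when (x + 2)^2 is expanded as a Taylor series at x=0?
4·x + 4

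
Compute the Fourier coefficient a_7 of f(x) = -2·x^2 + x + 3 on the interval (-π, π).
a_7 = (1/π) ∫_{-π}^{π} f(x)·cos(7x) dx.
Evaluate the integral (use parity and integration by parts as needed): a_7 = 8/49.

Final answer: 8/49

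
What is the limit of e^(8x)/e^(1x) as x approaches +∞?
This is an ∞/∞ indeterminate form as x → +∞.
Rewrite e^(8x)/e^(1x) = e^((8−1)x) = e^(7x); the exponent coefficient is 7 > 0 so e^(7x) → ∞.
Limit = ∞.

Final answer: ∞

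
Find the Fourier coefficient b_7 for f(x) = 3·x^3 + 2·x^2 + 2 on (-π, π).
b_7 = (1/π) ∫_{-π}^{π} f(x)·sin(7x) dx.
Evaluate the integral (use parity and integration by parts as needed): b_7 = -36/343 + 6·π^2/7.

Final answer: -36/343 + 6·π^2/7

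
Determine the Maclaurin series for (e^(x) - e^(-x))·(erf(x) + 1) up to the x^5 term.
x^5/60 - 2·x^4/(3·√(π)) + x^3/3 + 4·x^2/√(π) + 2·x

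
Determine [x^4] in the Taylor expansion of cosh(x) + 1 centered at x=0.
Expand to order 4: cosh(x) + 1 = x^4/24 + x^2/2 + 2 + O(x^5).
The coefficient of x^4 is 1/24.

Final answer: 1/24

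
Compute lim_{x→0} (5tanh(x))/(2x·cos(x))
Both numerator and denominator → 0 as x → 0; this is a 0/0 indeterminate form.
Expand each to leading order near x = 0: numerator ~ 5·x, denominator ~ 2·x.
The limit of the ratio is 5/2.

Final answer: 5/2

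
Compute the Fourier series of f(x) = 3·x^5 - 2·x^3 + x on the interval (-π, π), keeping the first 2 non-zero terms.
(-124·π^2 + 6·π^4 + 746)·sin(x) + (-3·π^4 - 53/2 + 17·π^2)·sin(2·x)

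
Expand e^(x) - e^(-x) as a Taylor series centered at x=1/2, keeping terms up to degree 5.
(-1 + e)·e^(-1/2) + (1 + e)·e^(-1/2)·(x - 1/2) + (-1 + e)·e^(-1/2)·(x - 1/2)^2/2 + (1 + e)·e^(-1/2)·(x - 1/2)^3/6 + (-1 + e)·e^(-1/2)·(x - 1/2)^4/24 + (1 + e)·e^(-1/2)·(x - 1/2)^5/120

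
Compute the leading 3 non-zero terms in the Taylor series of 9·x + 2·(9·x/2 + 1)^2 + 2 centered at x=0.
81·x^2/2 + 27·x + 4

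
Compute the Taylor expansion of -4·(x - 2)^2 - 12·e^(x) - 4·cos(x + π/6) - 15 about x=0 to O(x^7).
x^6·(-1/60 + √(3)/360) - x^5/12 + x^4·(-1/2 - √(3)/12) - 7·x^3/3 + x^2·(-10 + √(3)) + 6·x - 43 - 2·√(3)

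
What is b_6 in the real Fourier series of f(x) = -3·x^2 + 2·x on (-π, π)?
b_6 = (1/π) ∫_{-π}^{π} f(x)·sin(6x) dx.
Evaluate the integral (use parity and integration by parts as needed): b_6 = -2/3.

Final answer: -2/3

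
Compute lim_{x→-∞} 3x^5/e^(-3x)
This is an ∞/∞ indeterminate form as x → -∞.
Compare growth rates of the dominant terms (exponentials ≫ polynomials ≫ logarithms), or apply L'Hôpital's rule; the quotient → 0.
Limit = 0.

Final answer: 0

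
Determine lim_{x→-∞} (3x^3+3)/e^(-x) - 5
The quotient is an ∞/∞ indeterminate form as x → -∞.
Compare growth rates of the dominant terms (exponentials ≫ polynomials ≫ logarithms), or apply L'Hôpital's rule; the quotient → 0.
Adding the constant: 0 - 5 = -5. Limit = -5.

Final answer: -5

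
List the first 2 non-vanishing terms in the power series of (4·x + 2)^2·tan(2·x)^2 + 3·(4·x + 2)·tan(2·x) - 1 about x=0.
12·x - 1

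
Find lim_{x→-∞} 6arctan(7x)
Evaluate the dominant behaviour as x → -∞; each term tends to a finite value or vanishes.
Limit = -3·π.

Final answer: -3·π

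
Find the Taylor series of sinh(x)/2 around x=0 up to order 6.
x^5/240 + x^3/12 + x/2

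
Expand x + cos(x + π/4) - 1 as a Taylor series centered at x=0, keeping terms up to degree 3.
√(2)·x^3/12 - √(2)·x^2/4 + x·(1 - √(2)/2) - 1 + √(2)/2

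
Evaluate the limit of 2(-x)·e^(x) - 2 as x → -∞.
The product is a 0·∞ indeterminate form at x → -∞.
Rewrite the product as 2(-x) / e^(-x) (an ∞/∞ form) and apply L'Hôpital, or use the standard hierarchy e^(|x|) ≫ |(-x)| as x → -∞.
The indeterminate product → 0, so the limit = -2.

Final answer: -2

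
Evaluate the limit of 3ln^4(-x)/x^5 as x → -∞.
This is an ∞/∞ indeterminate form as x → -∞.
Compare growth rates of the dominant terms (exponentials ≫ polynomials ≫ logarithms), or apply L'Hôpital's rule; the quotient → 0.
Limit = 0.

Final answer: 0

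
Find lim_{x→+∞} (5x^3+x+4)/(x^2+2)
This is an ∞/∞ indeterminate form as x → +∞.
Divide numerator and denominator by x^3 and let the lower-order terms vanish; the numerator's degree 3 exceeds the denominator's degree 2, so the quotient diverges.
Limit = ∞.

Final answer: ∞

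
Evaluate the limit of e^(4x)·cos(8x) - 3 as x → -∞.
Evaluate the dominant behaviour as x → -∞; each term tends to a finite value or vanishes.
Limit = -3.

Final answer: -3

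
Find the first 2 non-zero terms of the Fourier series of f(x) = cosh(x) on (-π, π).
-cos(x)·sinh(π)/π + sinh(π)/π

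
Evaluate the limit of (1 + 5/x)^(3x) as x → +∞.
As x → +∞: write (1 + 5/x)^(3x) = ((1 + 5/x)^x)^3 → (e^5)^3 = e^15.
Limit = e^(15).

Final answer: e^(15)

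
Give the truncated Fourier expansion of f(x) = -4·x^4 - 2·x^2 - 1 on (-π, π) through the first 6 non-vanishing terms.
(-184 + 32·π^2)·cos(x) + (10 - 8·π^2)·cos(2·x) + (-40/27 + 32·π^2/9)·cos(3·x) + (1/4 - 2·π^2)·cos(4·x) + (8/625 + 32·π^2/25)·cos(5·x) - 4·π^4/5 - 2·π^2/3 - 1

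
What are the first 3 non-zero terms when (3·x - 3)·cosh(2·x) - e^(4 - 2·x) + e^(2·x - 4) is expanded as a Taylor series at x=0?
x^2·(-2·e^(4) - 6 + 2·e^(-4)) + x·(2·e^(-4) + 3 + 2·e^(4)) - e^(4) - 3 + e^(-4)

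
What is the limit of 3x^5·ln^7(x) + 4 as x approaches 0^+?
The product is a 0·∞ indeterminate form at x → 0⁺.
Rewrite the product as 3·ln^7(x) / x^(-5) and apply L'Hôpital, or use the standard hierarchy x^(-5) ≫ |ln x|^7 as x → 0⁺.
The indeterminate product → 0, so the limit = 4.

Final answer: 4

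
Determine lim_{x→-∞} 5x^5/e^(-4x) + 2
The quotient is an ∞/∞ indeterminate form as x → -∞.
Compare growth rates of the dominant terms (exponentials ≫ polynomials ≫ logarithms), or apply L'Hôpital's rule; the quotient → 0.
Adding the constant: 0 + 2 = 2. Limit = 2.

Final answer: 2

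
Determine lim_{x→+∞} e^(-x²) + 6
Evaluate the dominant behaviour as x → +∞; each term tends to a finite value or vanishes.
Limit = 6.

Final answer: 6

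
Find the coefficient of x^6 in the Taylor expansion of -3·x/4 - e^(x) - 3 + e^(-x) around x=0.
Expand to order 6: -3·x/4 - e^(x) - 3 + e^(-x) = -x^5/60 - x^3/3 - 11·x/4 - 3 + O(x^7).
The coefficient of x^6 is 0.

Final answer: 0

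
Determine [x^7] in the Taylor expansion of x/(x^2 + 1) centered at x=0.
Expand to order 7: x/(x^2 + 1) = -x^7 + x^5 - x^3 + x + O(x^8).
The coefficient of x^7 is -1.

Final answer: -1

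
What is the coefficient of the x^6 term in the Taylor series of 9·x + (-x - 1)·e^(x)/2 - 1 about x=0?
Expand to order 6: 9·x + (-x - 1)·e^(x)/2 - 1 = -7·x^6/1440 - x^5/40 - 5·x^4/48 - x^3/3 - 3·x^2/4 + 8·x - 3/2 + O(x^7).
The coefficient of x^6 is -7/1440.

Final answer: -7/1440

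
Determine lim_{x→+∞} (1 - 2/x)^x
As x → +∞: this is the defining limit (1 - 2/x)^x → e^(-2).
Limit = e^(-2).

Final answer: e^(-2)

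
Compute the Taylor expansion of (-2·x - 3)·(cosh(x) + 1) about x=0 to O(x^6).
-x^5/12 - x^4/8 - x^3 - 3·x^2/2 - 4·x - 6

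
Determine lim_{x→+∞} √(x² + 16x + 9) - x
This is an ∞ − ∞ indeterminate form.
Multiply and divide by the conjugate √(x²+16x + 9) + x; the x² terms cancel, leaving (16x + 9)/(√(x²+16x + 9)+x) → 16/2 = 8.
Limit = 8.

Final answer: 8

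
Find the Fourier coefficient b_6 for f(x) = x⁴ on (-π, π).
b_6 = (1/π) ∫_{-π}^{π} f(x)·sin(6x) dx.
Evaluate the integral (use parity and integration by parts as needed): b_6 = 0.

Final answer: 0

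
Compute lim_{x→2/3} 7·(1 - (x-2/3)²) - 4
Direct substitution at x = 2/3 gives 3.

Final answer: 3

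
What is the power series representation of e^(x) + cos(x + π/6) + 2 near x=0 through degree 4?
x^4·(√(3)/48 + 1/24) + x^3/4 + x^2·(1/2 - √(3)/4) + x/2 + √(3)/2 + 3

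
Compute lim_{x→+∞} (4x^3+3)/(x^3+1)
This is an ∞/∞ indeterminate form as x → +∞.
Divide numerator and denominator by x^3 and let the lower-order terms vanish; the leading terms give 4/1 = 4.
Limit = 4.

Final answer: 4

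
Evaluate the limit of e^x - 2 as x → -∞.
Evaluate the dominant behaviour as x → -∞; each term tends to a finite value or vanishes.
Limit = -2.

Final answer: -2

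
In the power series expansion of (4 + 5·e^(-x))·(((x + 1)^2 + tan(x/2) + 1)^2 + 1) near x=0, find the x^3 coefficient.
Expand to order 3: (4 + 5·e^(-x))·(((x + 1)^2 + tan(x/2) + 1)^2 + 1) = 193·x^3/12 + 219·x^2/4 + 65·x + 45 + O(x^4).
The coefficient of x^3 is 193/12.

Final answer: 193/12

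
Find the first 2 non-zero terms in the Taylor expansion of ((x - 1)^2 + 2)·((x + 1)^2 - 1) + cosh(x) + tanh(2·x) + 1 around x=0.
8·x + 2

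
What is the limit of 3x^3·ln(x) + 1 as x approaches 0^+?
The product is a 0·∞ indeterminate form at x → 0⁺.
Rewrite the product as 3·ln(x) / x^(-3) and apply L'Hôpital, or use the standard hierarchy x^(-3) ≫ |ln x| as x → 0⁺.
The indeterminate product → 0, so the limit = 1.

Final answer: 1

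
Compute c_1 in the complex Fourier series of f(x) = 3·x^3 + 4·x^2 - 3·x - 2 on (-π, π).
Compute the real Fourier coefficients first: a_1 = -16, b_1 = -42 + 6·π^2.
Then c_1 = (a_1 − i·b_1)/2 = -8 - 3·i·π^2 + 21·i.

Final answer: -8 - 3·i·π^2 + 21·i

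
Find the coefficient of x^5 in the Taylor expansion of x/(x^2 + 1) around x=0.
Expand to order 5: x/(x^2 + 1) = x^5 - x^3 + x + O(x^6).
The coefficient of x^5 is 1.

Final answer: 1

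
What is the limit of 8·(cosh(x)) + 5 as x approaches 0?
Direct substitution at x = 0 gives 13.

Final answer: 13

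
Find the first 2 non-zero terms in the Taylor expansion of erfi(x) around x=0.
2·x^3/(3·√(π)) + 2·x/√(π)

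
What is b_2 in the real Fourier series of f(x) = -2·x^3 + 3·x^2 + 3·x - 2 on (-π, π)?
b_2 = (1/π) ∫_{-π}^{π} f(x)·sin(2x) dx.
Evaluate the integral (use parity and integration by parts as needed): b_2 = -6 + 2·π^2.

Final answer: -6 + 2·π^2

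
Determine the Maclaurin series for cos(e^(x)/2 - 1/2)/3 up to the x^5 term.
-5·x^5/576 - 3·x^4/128 - x^3/24 - x^2/24 + 1/3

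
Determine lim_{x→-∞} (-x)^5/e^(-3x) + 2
The quotient is an ∞/∞ indeterminate form as x → -∞.
Compare growth rates of the dominant terms (exponentials ≫ polynomials ≫ logarithms), or apply L'Hôpital's rule; the quotient → 0.
Adding the constant: 0 + 2 = 2. Limit = 2.

Final answer: 2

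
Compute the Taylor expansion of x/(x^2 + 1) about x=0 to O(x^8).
-x^7 + x^5 - x^3 + x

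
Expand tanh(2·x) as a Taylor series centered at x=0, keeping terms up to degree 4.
-8·x^3/3 + 2·x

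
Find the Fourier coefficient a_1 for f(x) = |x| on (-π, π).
a_1 = (1/π) ∫_{-π}^{π} f(x)·cos(1x) dx.
Evaluate the integral (use parity and integration by parts as needed): a_1 = -4/π.

Final answer: -4/π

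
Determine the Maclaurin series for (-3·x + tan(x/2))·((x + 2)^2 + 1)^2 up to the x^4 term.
-55·x^4/3 - 1535·x^3/24 - 100·x^2 - 125·x/2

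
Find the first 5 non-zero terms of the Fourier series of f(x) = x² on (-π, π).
-4·cos(x) + cos(2·x) - 4·cos(3·x)/9 + cos(4·x)/4 + π^2/3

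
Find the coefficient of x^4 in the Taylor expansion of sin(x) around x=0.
Expand to order 4: sin(x) = -x^3/6 + x + O(x^5).
The coefficient of x^4 is 0.

Final answer: 0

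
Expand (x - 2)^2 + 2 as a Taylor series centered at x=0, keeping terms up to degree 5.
x^2 - 4·x + 6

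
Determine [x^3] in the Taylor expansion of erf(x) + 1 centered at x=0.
Expand to order 3: erf(x) + 1 = -2·x^3/(3·√(π)) + 2·x/√(π) + 1 + O(x^4).
The coefficient of x^3 is -2/(3·√(π)).

Final answer: -2/(3·√(π))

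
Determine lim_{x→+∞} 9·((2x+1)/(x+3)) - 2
Evaluate the dominant behaviour as x → +∞; each term tends to a finite value or vanishes.
Limit = 16.

Final answer: 16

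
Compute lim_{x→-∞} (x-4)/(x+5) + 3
Evaluate the dominant behaviour as x → -∞; each term tends to a finite value or vanishes.
Limit = 4.

Final answer: 4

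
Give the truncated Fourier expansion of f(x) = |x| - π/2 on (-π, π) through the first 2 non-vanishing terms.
-4·cos(x)/π - 4·cos(3·x)/(9·π)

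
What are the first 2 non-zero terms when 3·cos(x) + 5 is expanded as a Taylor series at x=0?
8 - 3·x^2/2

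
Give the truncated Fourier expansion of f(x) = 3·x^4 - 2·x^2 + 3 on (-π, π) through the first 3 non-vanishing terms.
(152 - 24·π^2)·cos(x) + (-11 + 6·π^2)·cos(2·x) - 2·π^2/3 + 3 + 3·π^4/5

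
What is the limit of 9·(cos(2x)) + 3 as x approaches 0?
Direct substitution at x = 0 gives 12.

Final answer: 12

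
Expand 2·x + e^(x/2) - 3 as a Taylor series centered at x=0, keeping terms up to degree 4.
x^4/384 + x^3/48 + x^2/8 + 5·x/2 - 2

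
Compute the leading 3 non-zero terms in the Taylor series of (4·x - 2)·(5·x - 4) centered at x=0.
20·x^2 - 26·x + 8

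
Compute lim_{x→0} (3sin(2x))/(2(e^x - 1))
Both numerator and denominator → 0 as x → 0; this is a 0/0 indeterminate form.
Expand each to leading order near x = 0: numerator ~ 6·x, denominator ~ 2·x.
The limit of the ratio is 3.

Final answer: 3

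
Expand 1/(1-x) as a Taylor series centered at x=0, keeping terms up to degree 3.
x^3 + x^2 + x + 1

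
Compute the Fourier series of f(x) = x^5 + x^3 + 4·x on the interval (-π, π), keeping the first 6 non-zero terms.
(-38·π^2 + 2·π^4 + 236)·sin(x) + (-π^4 - 10 + 4·π^2)·sin(2·x) + (-22·π^2/27 + 260/81 + 2·π^4/3)·sin(3·x) + (-π^4/2 - 131/64 + π^2/8)·sin(4·x) + (2·π^2/25 + 988/625 + 2·π^4/5)·sin(5·x) + (-π^4/3 - 4·π^2/27 - 106/81)·sin(6·x)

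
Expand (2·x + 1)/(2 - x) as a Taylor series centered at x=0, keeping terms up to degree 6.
5·x^6/128 + 5·x^5/64 + 5·x^4/32 + 5·x^3/16 + 5·x^2/8 + 5·x/4 + 1/2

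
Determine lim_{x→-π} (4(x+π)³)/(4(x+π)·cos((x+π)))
Both numerator and denominator → 0 as x → -π; this is a 0/0 indeterminate form.
Expand each to leading order near x = -π: numerator ~ 4·(x + π)^3, denominator ~ 4·(x + π).
The limit of the ratio is 0.

Final answer: 0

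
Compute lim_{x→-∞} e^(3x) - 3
Evaluate the dominant behaviour as x → -∞; each term tends to a finite value or vanishes.
Limit = -3.

Final answer: -3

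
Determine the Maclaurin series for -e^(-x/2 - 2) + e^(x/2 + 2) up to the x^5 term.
x^5·(e^(-2)/3840 + e^(2)/3840) + x^4·(-e^(-2)/384 + e^(2)/384) + x^3·(e^(-2)/48 + e^(2)/48) + x^2·(-e^(-2)/8 + e^(2)/8) + x·(e^(-2)/2 + e^(2)/2) - e^(-2) + e^(2)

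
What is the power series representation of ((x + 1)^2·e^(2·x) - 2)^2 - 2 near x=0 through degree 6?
448·x^6/3 + 2092·x^5/15 + 97·x^4 + 124·x^3/3 + 2·x^2 - 8·x - 1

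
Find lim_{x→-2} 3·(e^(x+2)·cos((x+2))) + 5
Direct substitution at x = -2 gives 8.

Final answer: 8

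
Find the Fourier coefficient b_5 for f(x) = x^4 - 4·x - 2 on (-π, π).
b_5 = (1/π) ∫_{-π}^{π} f(x)·sin(5x) dx.
Evaluate the integral (use parity and integration by parts as needed): b_5 = -8/5.

Final answer: -8/5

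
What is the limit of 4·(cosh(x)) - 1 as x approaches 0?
Direct substitution at x = 0 gives 3.

Final answer: 3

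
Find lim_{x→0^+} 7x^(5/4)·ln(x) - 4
The product is a 0·∞ indeterminate form at x → 0⁺.
Rewrite the product as 7·ln(x) / x^(-5/4) and apply L'Hôpital, or use the standard hierarchy x^(-5/4) ≫ |ln x| as x → 0⁺.
The indeterminate product → 0, so the limit = -4.

Final answer: -4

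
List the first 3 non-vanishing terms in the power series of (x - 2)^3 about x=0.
-6·x^2 + 12·x - 8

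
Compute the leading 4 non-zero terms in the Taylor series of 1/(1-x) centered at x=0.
x^3 + x^2 + x + 1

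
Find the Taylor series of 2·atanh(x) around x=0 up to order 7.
2·x^7/7 + 2·x^5/5 + 2·x^3/3 + 2·x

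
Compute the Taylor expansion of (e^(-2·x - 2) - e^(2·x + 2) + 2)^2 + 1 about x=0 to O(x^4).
x^3·(-8·e^(-2)/(3·(-e^(2) + e^(-2) + 2)) - 8·e^(2)/(3·(-e^(2) + e^(-2) + 2)) + 2·(-2·e^(-2)/(-e^(2) + e^(-2) + 2) - 2·e^(2)/(-e^(2) + e^(-2) + 2))·(2·e^(-2)/(-e^(2) + e^(-2) + 2) - 2·e^(2)/(-e^(2) + e^(-2) + 2)))·(-e^(2) + e^(-2) + 2)^2 + x^2·(4·e^(-2)/(-e^(2) + e^(-2) + 2) - 4·e^(2)/(-e^(2) + e^(-2) + 2) + (-2·e^(-2)/(-e^(2) + e^(-2) + 2) - 2·e^(2)/(-e^(2) + e^(-2) + 2))^2)·(-e^(2) + e^(-2) + 2)^2 + x·(-4·e^(-2)/(-e^(2) + e^(-2) + 2) - 4·e^(2)/(-e^(2) + e^(-2) + 2))·(-e^(2) + e^(-2) + 2)^2 + 1 + (-e^(2) + e^(-2) + 2)^2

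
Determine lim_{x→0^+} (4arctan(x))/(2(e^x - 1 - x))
Both numerator and denominator → 0 as x → 0^+; this is a 0/0 indeterminate form.
Expand each to leading order near x = 0: numerator ~ 4·x, denominator ~ x^2.
The limit of the ratio is ∞.

Final answer: ∞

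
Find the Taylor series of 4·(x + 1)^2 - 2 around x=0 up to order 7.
4·x^2 + 8·x + 2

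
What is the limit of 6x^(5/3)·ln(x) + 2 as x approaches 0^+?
The product is a 0·∞ indeterminate form at x → 0⁺.
Rewrite the product as 6·ln(x) / x^(-5/3) and apply L'Hôpital, or use the standard hierarchy x^(-5/3) ≫ |ln x| as x → 0⁺.
The indeterminate product → 0, so the limit = 2.

Final answer: 2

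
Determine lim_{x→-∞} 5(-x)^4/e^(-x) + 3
The quotient is an ∞/∞ indeterminate form as x → -∞.
Compare growth rates of the dominant terms (exponentials ≫ polynomials ≫ logarithms), or apply L'Hôpital's rule; the quotient → 0.
Adding the constant: 0 + 3 = 3. Limit = 3.

Final answer: 3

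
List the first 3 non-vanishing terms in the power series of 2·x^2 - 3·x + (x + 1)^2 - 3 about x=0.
3·x^2 - x - 2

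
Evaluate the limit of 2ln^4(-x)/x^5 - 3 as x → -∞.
The quotient is an ∞/∞ indeterminate form as x → -∞.
Compare growth rates of the dominant terms (exponentials ≫ polynomials ≫ logarithms), or apply L'Hôpital's rule; the quotient → 0.
Adding the constant: 0 - 3 = -3. Limit = -3.

Final answer: -3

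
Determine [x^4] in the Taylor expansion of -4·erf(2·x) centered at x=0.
Expand to order 4: -4·erf(2·x) = 64·x^3/(3·√(π)) - 16·x/√(π) + O(x^5).
The coefficient of x^4 is 0.

Final answer: 0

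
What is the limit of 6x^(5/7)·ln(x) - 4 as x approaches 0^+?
The product is a 0·∞ indeterminate form at x → 0⁺.
Rewrite the product as 6·ln(x) / x^(-5/7) and apply L'Hôpital, or use the standard hierarchy x^(-5/7) ≫ |ln x| as x → 0⁺.
The indeterminate product → 0, so the limit = -4.

Final answer: -4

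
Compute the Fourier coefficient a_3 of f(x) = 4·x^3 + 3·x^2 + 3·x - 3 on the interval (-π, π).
a_3 = (1/π) ∫_{-π}^{π} f(x)·cos(3x) dx.
Evaluate the integral (use parity and integration by parts as needed): a_3 = -4/3.

Final answer: -4/3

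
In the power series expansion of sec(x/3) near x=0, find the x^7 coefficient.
Expand to order 7: sec(x/3) = 61·x^6/524880 + 5·x^4/1944 + x^2/18 + 1 + O(x^8).
The coefficient of x^7 is 0.

Final answer: 0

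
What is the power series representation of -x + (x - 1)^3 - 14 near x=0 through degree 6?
x^3 - 3·x^2 + 2·x - 15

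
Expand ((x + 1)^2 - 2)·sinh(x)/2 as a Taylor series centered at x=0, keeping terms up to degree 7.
41·x^7/10080 + x^6/120 + 19·x^5/240 + x^4/6 + 5·x^3/12 + x^2 - x/2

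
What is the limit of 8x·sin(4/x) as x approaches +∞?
As x → +∞: let u = 4/x → 0⁺; then 8·x·sin(4/x) = 8·4·sin(u)/u → 8·4·1 = 32.
Limit = 32.

Final answer: 32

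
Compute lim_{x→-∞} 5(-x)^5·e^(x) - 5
The product is a 0·∞ indeterminate form at x → -∞.
Rewrite the product as 5(-x)^5 / e^(-x) (an ∞/∞ form) and apply L'Hôpital, or use the standard hierarchy e^(|x|) ≫ |(-x)^5| as x → -∞.
The indeterminate product → 0, so the limit = -5.

Final answer: -5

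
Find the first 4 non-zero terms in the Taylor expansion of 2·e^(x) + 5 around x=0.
x^3/3 + x^2 + 2·x + 7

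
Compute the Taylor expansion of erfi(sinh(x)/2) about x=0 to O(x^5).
x^3/(4·√(π)) + x/√(π)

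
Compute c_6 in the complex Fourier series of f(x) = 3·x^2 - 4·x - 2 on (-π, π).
Compute the real Fourier coefficients first: a_6 = 1/3, b_6 = 4/3.
Then c_6 = (a_6 − i·b_6)/2 = 1/6 - 2·i/3.

Final answer: 1/6 - 2·i/3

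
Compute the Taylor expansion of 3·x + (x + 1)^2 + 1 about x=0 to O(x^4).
x^2 + 5·x + 2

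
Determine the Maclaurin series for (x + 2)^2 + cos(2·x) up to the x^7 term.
-4·x^6/45 + 2·x^4/3 - x^2 + 4·x + 5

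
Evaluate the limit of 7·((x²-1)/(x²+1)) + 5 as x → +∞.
Evaluate the dominant behaviour as x → +∞; each term tends to a finite value or vanishes.
Limit = 12.

Final answer: 12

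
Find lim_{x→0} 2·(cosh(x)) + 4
Direct substitution at x = 0 gives 6.

Final answer: 6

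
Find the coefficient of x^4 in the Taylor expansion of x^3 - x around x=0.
Expand to order 4: x^3 - x = x^3 - x + O(x^5).
The coefficient of x^4 is 0.

Final answer: 0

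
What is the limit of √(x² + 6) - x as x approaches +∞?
This is an ∞ − ∞ indeterminate form.
Multiply and divide by the conjugate √(x²+6) + x; the x² terms cancel, leaving 6/(√(x²+6)+x) → 0.
Limit = 0.

Final answer: 0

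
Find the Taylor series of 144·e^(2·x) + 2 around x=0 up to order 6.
64·x^6/5 + 192·x^5/5 + 96·x^4 + 192·x^3 + 288·x^2 + 288·x + 146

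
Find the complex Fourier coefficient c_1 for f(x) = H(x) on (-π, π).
Compute the real Fourier coefficients first: a_1 = 0, b_1 = 2/π.
Then c_1 = (a_1 − i·b_1)/2 = -i/π.

Final answer: -i/π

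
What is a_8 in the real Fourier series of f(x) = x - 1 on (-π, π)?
a_8 = (1/π) ∫_{-π}^{π} f(x)·cos(8x) dx.
Evaluate the integral (use parity and integration by parts as needed): a_8 = 0.

Final answer: 0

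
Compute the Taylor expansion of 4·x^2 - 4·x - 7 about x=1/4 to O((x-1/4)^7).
-31/4 - 2·(x - 1/4) + 4·(x - 1/4)^2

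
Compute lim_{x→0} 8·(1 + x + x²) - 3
Direct substitution at x = 0 gives 5.

Final answer: 5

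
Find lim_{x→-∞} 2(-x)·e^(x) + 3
The product is a 0·∞ indeterminate form at x → -∞.
Rewrite the product as 2(-x) / e^(-x) (an ∞/∞ form) and apply L'Hôpital, or use the standard hierarchy e^(|x|) ≫ |(-x)| as x → -∞.
The indeterminate product → 0, so the limit = 3.

Final answer: 3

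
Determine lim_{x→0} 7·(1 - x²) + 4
Direct substitution at x = 0 gives 11.

Final answer: 11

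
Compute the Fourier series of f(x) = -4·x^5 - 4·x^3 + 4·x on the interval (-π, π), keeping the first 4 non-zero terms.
(-904 - 8·π^4 + 152·π^2)·sin(x) + (-16·π^2 + 20 + 4·π^4)·sin(2·x) + (-8·π^4/3 + 40/81 + 88·π^2/27)·sin(3·x) + (-π^2/2 - 29/16 + 2·π^4)·sin(4·x)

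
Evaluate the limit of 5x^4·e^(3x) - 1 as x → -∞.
The product is a 0·∞ indeterminate form at x → -∞.
Rewrite the product as 5x^4 / e^(-3x) (an ∞/∞ form) and apply L'Hôpital, or use the standard hierarchy e^(3|x|) ≫ |x^4| as x → -∞.
The indeterminate product → 0, so the limit = -1.

Final answer: -1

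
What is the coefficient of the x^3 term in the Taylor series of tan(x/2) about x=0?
Expand to order 3: tan(x/2) = x^3/24 + x/2 + O(x^4).
The coefficient of x^3 is 1/24.

Final answer: 1/24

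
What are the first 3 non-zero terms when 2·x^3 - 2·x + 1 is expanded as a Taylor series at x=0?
2·x^3 - 2·x + 1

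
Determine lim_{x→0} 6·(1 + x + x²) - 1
Direct substitution at x = 0 gives 5.

Final answer: 5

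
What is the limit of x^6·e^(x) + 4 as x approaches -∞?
The product is a 0·∞ indeterminate form at x → -∞.
Rewrite the product as x^6 / e^(-x) (an ∞/∞ form) and apply L'Hôpital, or use the standard hierarchy e^(|x|) ≫ |x^6| as x → -∞.
The indeterminate product → 0, so the limit = 4.

Final answer: 4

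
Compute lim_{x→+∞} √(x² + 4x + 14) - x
This is an ∞ − ∞ indeterminate form.
Multiply and divide by the conjugate √(x²+4x + 14) + x; the x² terms cancel, leaving (4x + 14)/(√(x²+4x + 14)+x) → 4/2 = 2.
Limit = 2.

Final answer: 2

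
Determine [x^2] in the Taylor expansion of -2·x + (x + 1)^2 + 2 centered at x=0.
Expand to order 2: -2·x + (x + 1)^2 + 2 = x^2 + 3 + O(x^3).
The coefficient of x^2 is 1.

Final answer: 1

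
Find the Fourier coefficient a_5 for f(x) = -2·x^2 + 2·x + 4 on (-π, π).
a_5 = (1/π) ∫_{-π}^{π} f(x)·cos(5x) dx.
Evaluate the integral (use parity and integration by parts as needed): a_5 = 8/25.

Final answer: 8/25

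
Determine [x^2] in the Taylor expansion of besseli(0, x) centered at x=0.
Expand to order 2: besseli(0, x) = x^2/4 + 1 + O(x^3).
The coefficient of x^2 is 1/4.

Final answer: 1/4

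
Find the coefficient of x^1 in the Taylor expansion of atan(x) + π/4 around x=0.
Expand to order 1: atan(x) + π/4 = x + π/4 + O(x^2).
The coefficient of x^1 is 1.

Final answer: 1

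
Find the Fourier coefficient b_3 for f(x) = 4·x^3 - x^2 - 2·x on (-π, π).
b_3 = (1/π) ∫_{-π}^{π} f(x)·sin(3x) dx.
Evaluate the integral (use parity and integration by parts as needed): b_3 = -28/9 + 8·π^2/3.

Final answer: -28/9 + 8·π^2/3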